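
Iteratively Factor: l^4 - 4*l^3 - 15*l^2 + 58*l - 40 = (l - 5)*(l^3 + l^2 - 10*l + 8) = (l - 5)*(l + 4)*(l^2 - 3*l + 2) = (l - 5)*(l - 2)*(l + 4)*(l - 1)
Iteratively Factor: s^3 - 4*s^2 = (s - 4)*(s^2) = s*(s - 4)*(s)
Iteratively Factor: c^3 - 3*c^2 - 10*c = (c - 5)*(c^2 + 2*c) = (c - 5)*(c + 2)*(c)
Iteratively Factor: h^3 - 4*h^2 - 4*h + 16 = (h - 2)*(h^2 - 2*h - 8) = (h - 2)*(h + 2)*(h - 4)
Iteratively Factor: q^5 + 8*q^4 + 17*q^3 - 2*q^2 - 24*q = (q + 4)*(q^4 + 4*q^3 + q^2 - 6*q) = (q + 3)*(q + 4)*(q^3 + q^2 - 2*q) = (q + 2)*(q + 3)*(q + 4)*(q^2 - q) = q*(q + 2)*(q + 3)*(q + 4)*(q - 1)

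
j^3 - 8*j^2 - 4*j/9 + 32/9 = (j - 8)*(j - 2/3)*(j + 2/3)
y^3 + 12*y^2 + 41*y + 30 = (y + 1)*(y + 5)*(y + 6)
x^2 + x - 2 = (x - 1)*(x + 2)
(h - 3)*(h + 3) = h^2 - 9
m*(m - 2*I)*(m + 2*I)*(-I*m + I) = -I*m^4 + I*m^3 - 4*I*m^2 + 4*I*m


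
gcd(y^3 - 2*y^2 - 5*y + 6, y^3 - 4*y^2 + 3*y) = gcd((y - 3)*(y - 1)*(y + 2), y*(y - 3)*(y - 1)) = y^2 - 4*y + 3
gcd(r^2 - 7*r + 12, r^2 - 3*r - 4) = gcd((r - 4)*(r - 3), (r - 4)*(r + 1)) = r - 4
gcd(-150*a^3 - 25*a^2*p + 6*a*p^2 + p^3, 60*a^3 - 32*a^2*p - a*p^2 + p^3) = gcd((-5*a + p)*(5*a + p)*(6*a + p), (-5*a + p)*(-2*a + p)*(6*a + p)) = -30*a^2 + a*p + p^2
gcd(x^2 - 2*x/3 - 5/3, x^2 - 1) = x + 1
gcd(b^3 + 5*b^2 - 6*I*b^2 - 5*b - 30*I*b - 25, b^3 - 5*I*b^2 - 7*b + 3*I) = b - I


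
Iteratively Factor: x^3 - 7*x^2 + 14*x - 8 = (x - 4)*(x^2 - 3*x + 2) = (x - 4)*(x - 2)*(x - 1)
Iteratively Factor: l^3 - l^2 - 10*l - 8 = (l + 2)*(l^2 - 3*l - 4) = (l + 1)*(l + 2)*(l - 4)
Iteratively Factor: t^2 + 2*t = (t)*(t + 2)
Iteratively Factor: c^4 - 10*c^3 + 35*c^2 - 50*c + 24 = (c - 1)*(c^3 - 9*c^2 + 26*c - 24) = (c - 4)*(c - 1)*(c^2 - 5*c + 6) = (c - 4)*(c - 3)*(c - 1)*(c - 2)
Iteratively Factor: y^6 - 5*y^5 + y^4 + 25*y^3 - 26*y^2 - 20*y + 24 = (y - 1)*(y^5 - 4*y^4 - 3*y^3 + 22*y^2 - 4*y - 24) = (y - 1)*(y + 2)*(y^4 - 6*y^3 + 9*y^2 + 4*y - 12) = (y - 2)*(y - 1)*(y + 2)*(y^3 - 4*y^2 + y + 6) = (y - 2)*(y - 1)*(y + 1)*(y + 2)*(y^2 - 5*y + 6) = (y - 3)*(y - 2)*(y - 1)*(y + 1)*(y + 2)*(y - 2)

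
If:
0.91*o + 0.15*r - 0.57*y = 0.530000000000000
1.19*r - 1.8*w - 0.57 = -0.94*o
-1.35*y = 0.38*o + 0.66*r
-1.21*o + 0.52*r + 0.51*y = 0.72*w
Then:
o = -0.02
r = 1.29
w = 0.52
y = -0.62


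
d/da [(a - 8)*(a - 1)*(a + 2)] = 3*a^2 - 14*a - 10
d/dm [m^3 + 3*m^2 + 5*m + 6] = 3*m^2 + 6*m + 5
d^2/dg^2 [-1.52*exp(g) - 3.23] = -1.52*exp(g)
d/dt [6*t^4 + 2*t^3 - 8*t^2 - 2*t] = 24*t^3 + 6*t^2 - 16*t - 2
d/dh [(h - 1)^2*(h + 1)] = (h - 1)*(3*h + 1)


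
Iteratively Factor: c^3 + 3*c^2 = (c)*(c^2 + 3*c) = c*(c + 3)*(c)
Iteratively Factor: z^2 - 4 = (z - 2)*(z + 2)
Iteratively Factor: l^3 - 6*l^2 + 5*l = (l)*(l^2 - 6*l + 5) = l*(l - 1)*(l - 5)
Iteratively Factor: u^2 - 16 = (u - 4)*(u + 4)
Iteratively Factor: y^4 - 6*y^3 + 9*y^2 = (y)*(y^3 - 6*y^2 + 9*y) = y*(y - 3)*(y^2 - 3*y) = y*(y - 3)^2*(y)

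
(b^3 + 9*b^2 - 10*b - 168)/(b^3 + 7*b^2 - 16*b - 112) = (b + 6)/(b + 4)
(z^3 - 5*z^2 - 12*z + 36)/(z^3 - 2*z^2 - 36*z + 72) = (z + 3)/(z + 6)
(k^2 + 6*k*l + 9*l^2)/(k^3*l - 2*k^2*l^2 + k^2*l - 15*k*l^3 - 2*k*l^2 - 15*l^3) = (k + 3*l)/(l*(k^2 - 5*k*l + k - 5*l))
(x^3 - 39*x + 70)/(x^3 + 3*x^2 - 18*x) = (x^3 - 39*x + 70)/(x*(x^2 + 3*x - 18))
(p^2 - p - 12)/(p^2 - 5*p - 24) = (p - 4)/(p - 8)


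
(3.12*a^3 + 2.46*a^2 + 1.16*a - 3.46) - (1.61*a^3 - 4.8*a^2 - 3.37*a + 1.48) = 1.51*a^3 + 7.26*a^2 + 4.53*a - 4.94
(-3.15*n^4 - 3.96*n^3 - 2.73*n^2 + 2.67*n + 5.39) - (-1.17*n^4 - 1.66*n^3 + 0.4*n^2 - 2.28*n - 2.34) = -1.98*n^4 - 2.3*n^3 - 3.13*n^2 + 4.95*n + 7.73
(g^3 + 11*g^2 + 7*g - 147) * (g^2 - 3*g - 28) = g^5 + 8*g^4 - 54*g^3 - 476*g^2 + 245*g + 4116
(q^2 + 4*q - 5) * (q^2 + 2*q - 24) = q^4 + 6*q^3 - 21*q^2 - 106*q + 120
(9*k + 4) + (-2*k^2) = -2*k^2 + 9*k + 4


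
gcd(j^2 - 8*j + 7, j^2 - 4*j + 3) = j - 1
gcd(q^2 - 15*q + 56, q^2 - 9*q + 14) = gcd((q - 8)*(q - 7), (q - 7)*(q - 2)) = q - 7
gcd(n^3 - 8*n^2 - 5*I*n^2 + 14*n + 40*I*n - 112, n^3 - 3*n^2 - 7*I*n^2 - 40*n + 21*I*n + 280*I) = n^2 + n*(-8 - 7*I) + 56*I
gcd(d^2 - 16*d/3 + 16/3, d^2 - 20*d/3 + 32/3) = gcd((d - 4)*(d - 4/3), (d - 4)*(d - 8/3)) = d - 4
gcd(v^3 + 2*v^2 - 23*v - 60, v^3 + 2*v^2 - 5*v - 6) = v + 3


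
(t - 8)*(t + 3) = t^2 - 5*t - 24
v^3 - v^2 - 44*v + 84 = (v - 6)*(v - 2)*(v + 7)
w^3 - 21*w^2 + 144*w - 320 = (w - 8)^2*(w - 5)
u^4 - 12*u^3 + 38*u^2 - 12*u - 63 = (u - 7)*(u - 3)^2*(u + 1)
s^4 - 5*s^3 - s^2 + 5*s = s*(s - 5)*(s - 1)*(s + 1)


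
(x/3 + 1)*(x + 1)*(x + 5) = x^3/3 + 3*x^2 + 23*x/3 + 5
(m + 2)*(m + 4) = m^2 + 6*m + 8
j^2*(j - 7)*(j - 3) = j^4 - 10*j^3 + 21*j^2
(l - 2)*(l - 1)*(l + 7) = l^3 + 4*l^2 - 19*l + 14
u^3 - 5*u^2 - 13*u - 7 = (u - 7)*(u + 1)^2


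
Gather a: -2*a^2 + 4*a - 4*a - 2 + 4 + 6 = 8 - 2*a^2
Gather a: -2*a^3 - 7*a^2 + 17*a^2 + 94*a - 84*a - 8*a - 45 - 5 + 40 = -2*a^3 + 10*a^2 + 2*a - 10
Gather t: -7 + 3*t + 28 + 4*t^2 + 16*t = 4*t^2 + 19*t + 21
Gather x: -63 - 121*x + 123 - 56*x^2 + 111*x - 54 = -56*x^2 - 10*x + 6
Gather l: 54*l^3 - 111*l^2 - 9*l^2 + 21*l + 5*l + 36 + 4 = 54*l^3 - 120*l^2 + 26*l + 40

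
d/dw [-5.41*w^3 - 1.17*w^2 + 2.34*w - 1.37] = -16.23*w^2 - 2.34*w + 2.34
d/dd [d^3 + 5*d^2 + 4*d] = 3*d^2 + 10*d + 4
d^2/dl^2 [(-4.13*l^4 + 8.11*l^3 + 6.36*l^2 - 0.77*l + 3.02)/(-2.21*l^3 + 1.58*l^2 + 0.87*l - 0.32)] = (1.13686837721616e-13*l^8 + 2.27373675443232e-13*l^7 - 82.260982*l^6 - 54.4558679999999*l^5 - 191.450214*l^4 + 217.108768*l^3 - 17.60178*l^2 - 14.7402*l - 8.499292)/(10.793861*l^9 - 23.150634*l^8 + 3.803631*l^7 + 18.97162*l^6 - 8.201613*l^5 - 4.882746*l^4 + 2.659641*l^3 + 0.241248*l^2 - 0.267264*l + 0.032768)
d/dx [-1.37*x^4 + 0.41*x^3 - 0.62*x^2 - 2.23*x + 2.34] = -5.48*x^3 + 1.23*x^2 - 1.24*x - 2.23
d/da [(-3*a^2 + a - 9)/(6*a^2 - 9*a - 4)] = (21*a^2 + 132*a - 85)/(36*a^4 - 108*a^3 + 33*a^2 + 72*a + 16)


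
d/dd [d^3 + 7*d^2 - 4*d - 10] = 3*d^2 + 14*d - 4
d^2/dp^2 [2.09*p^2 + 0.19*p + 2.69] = 4.18000000000000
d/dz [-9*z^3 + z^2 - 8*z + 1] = -27*z^2 + 2*z - 8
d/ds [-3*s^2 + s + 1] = 1 - 6*s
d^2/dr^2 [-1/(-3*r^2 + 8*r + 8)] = 2*(9*r^2 - 24*r - 4*(3*r - 4)^2 - 24)/(-3*r^2 + 8*r + 8)^3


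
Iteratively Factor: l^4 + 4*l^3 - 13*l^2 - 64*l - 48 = (l + 1)*(l^3 + 3*l^2 - 16*l - 48) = (l + 1)*(l + 4)*(l^2 - l - 12) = (l + 1)*(l + 3)*(l + 4)*(l - 4)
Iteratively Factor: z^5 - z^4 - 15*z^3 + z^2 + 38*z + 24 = (z + 1)*(z^4 - 2*z^3 - 13*z^2 + 14*z + 24) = (z + 1)*(z + 3)*(z^3 - 5*z^2 + 2*z + 8) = (z + 1)^2*(z + 3)*(z^2 - 6*z + 8) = (z - 2)*(z + 1)^2*(z + 3)*(z - 4)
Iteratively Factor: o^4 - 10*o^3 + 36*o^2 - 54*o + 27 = (o - 3)*(o^3 - 7*o^2 + 15*o - 9) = (o - 3)*(o - 1)*(o^2 - 6*o + 9) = (o - 3)^2*(o - 1)*(o - 3)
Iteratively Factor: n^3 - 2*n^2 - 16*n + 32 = (n - 4)*(n^2 + 2*n - 8) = (n - 4)*(n + 4)*(n - 2)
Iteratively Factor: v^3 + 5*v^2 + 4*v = (v)*(v^2 + 5*v + 4) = v*(v + 4)*(v + 1)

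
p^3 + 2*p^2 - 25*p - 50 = (p - 5)*(p + 2)*(p + 5)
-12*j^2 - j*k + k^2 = (-4*j + k)*(3*j + k)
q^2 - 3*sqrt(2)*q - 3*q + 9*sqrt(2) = (q - 3)*(q - 3*sqrt(2))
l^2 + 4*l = l*(l + 4)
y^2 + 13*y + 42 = (y + 6)*(y + 7)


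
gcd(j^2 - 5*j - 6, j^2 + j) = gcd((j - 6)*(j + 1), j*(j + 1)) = j + 1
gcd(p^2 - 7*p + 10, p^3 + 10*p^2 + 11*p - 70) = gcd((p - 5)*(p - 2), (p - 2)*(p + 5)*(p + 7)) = p - 2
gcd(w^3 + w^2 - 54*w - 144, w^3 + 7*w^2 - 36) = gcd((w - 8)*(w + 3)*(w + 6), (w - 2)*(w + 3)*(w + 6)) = w^2 + 9*w + 18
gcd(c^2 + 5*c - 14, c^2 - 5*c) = 1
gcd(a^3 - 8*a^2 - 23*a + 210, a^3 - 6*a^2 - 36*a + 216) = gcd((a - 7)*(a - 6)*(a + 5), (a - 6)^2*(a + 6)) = a - 6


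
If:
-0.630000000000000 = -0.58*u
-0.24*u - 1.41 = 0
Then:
No Solution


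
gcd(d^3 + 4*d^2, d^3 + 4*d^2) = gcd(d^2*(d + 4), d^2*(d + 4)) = d^3 + 4*d^2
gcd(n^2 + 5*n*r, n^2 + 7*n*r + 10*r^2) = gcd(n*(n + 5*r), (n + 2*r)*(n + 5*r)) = n + 5*r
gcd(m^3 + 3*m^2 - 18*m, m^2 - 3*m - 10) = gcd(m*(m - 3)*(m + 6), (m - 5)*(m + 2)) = 1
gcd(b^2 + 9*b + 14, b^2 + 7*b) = b + 7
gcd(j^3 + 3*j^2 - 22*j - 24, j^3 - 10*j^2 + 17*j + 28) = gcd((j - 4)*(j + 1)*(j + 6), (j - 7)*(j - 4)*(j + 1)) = j^2 - 3*j - 4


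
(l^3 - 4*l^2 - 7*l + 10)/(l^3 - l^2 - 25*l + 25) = (l + 2)/(l + 5)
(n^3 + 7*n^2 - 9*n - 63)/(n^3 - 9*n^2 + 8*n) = (n^3 + 7*n^2 - 9*n - 63)/(n*(n^2 - 9*n + 8))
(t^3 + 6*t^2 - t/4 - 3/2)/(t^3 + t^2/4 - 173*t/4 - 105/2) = (4*t^2 - 1)/(4*t^2 - 23*t - 35)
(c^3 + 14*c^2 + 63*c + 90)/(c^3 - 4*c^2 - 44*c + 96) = (c^2 + 8*c + 15)/(c^2 - 10*c + 16)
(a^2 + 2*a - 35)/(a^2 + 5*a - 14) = (a - 5)/(a - 2)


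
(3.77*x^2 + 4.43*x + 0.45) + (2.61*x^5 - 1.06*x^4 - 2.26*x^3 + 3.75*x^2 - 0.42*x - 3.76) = 2.61*x^5 - 1.06*x^4 - 2.26*x^3 + 7.52*x^2 + 4.01*x - 3.31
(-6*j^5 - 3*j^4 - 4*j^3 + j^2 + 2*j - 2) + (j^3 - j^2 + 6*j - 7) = -6*j^5 - 3*j^4 - 3*j^3 + 8*j - 9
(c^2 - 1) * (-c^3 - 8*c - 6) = -c^5 - 7*c^3 - 6*c^2 + 8*c + 6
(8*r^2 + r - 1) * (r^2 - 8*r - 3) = 8*r^4 - 63*r^3 - 33*r^2 + 5*r + 3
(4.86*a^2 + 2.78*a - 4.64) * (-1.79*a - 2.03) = -8.6994*a^3 - 14.842*a^2 + 2.6622*a + 9.4192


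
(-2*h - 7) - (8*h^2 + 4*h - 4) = -8*h^2 - 6*h - 3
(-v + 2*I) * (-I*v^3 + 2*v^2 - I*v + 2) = I*v^4 + 5*I*v^2 + 4*I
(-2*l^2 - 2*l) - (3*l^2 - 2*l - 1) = 1 - 5*l^2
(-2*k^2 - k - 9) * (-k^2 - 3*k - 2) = 2*k^4 + 7*k^3 + 16*k^2 + 29*k + 18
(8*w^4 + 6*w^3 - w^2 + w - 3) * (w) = 8*w^5 + 6*w^4 - w^3 + w^2 - 3*w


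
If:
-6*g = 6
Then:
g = -1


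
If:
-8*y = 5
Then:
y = -5/8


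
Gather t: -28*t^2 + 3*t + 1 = -28*t^2 + 3*t + 1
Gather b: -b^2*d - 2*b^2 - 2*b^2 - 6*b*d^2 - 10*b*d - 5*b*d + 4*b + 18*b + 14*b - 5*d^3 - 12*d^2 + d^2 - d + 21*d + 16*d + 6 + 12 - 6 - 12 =b^2*(-d - 4) + b*(-6*d^2 - 15*d + 36) - 5*d^3 - 11*d^2 + 36*d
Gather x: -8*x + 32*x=24*x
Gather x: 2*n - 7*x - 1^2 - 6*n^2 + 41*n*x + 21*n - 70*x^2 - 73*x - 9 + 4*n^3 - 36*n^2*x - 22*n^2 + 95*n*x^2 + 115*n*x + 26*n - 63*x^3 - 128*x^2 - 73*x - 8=4*n^3 - 28*n^2 + 49*n - 63*x^3 + x^2*(95*n - 198) + x*(-36*n^2 + 156*n - 153) - 18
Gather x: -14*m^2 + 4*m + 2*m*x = -14*m^2 + 2*m*x + 4*m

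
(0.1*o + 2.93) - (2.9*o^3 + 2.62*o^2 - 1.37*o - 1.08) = -2.9*o^3 - 2.62*o^2 + 1.47*o + 4.01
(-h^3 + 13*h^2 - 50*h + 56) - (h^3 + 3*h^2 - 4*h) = -2*h^3 + 10*h^2 - 46*h + 56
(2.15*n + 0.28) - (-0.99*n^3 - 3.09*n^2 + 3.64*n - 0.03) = 0.99*n^3 + 3.09*n^2 - 1.49*n + 0.31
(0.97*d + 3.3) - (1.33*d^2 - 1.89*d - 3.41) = -1.33*d^2 + 2.86*d + 6.71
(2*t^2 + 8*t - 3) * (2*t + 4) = 4*t^3 + 24*t^2 + 26*t - 12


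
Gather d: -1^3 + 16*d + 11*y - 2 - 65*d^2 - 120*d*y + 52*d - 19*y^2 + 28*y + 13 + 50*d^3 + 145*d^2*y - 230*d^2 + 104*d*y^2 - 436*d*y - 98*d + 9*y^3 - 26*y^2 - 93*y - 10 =50*d^3 + d^2*(145*y - 295) + d*(104*y^2 - 556*y - 30) + 9*y^3 - 45*y^2 - 54*y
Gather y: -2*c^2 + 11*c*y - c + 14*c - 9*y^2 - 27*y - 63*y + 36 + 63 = -2*c^2 + 13*c - 9*y^2 + y*(11*c - 90) + 99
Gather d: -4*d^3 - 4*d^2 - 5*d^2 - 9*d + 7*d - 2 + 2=-4*d^3 - 9*d^2 - 2*d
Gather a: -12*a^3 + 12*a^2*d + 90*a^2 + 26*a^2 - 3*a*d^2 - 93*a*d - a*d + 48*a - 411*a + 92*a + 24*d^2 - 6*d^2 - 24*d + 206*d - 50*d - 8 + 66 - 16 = -12*a^3 + a^2*(12*d + 116) + a*(-3*d^2 - 94*d - 271) + 18*d^2 + 132*d + 42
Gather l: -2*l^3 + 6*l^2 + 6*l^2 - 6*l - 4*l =-2*l^3 + 12*l^2 - 10*l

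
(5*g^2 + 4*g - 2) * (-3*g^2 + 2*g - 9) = -15*g^4 - 2*g^3 - 31*g^2 - 40*g + 18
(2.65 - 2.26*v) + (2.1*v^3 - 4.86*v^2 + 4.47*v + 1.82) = 2.1*v^3 - 4.86*v^2 + 2.21*v + 4.47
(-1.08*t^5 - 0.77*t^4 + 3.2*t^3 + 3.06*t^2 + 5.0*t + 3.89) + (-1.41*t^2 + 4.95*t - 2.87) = -1.08*t^5 - 0.77*t^4 + 3.2*t^3 + 1.65*t^2 + 9.95*t + 1.02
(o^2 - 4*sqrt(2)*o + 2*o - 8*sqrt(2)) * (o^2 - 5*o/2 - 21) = o^4 - 4*sqrt(2)*o^3 - o^3/2 - 26*o^2 + 2*sqrt(2)*o^2 - 42*o + 104*sqrt(2)*o + 168*sqrt(2)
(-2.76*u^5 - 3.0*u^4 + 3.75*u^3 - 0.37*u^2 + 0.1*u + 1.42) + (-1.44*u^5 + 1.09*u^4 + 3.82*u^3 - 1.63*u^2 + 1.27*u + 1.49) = -4.2*u^5 - 1.91*u^4 + 7.57*u^3 - 2.0*u^2 + 1.37*u + 2.91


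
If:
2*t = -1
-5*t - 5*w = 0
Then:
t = -1/2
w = 1/2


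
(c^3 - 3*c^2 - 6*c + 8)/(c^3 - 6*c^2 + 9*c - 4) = (c + 2)/(c - 1)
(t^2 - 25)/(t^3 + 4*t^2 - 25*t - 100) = 1/(t + 4)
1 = 1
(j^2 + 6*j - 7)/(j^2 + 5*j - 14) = (j - 1)/(j - 2)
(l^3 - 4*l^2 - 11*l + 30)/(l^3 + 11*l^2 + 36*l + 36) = (l^2 - 7*l + 10)/(l^2 + 8*l + 12)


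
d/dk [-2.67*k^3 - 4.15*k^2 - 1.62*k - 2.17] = -8.01*k^2 - 8.3*k - 1.62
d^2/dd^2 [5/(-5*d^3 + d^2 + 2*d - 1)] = 10*((15*d - 1)*(5*d^3 - d^2 - 2*d + 1) - (-15*d^2 + 2*d + 2)^2)/(5*d^3 - d^2 - 2*d + 1)^3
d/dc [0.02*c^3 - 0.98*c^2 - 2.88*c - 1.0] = 0.06*c^2 - 1.96*c - 2.88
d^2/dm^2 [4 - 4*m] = 0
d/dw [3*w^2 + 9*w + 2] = 6*w + 9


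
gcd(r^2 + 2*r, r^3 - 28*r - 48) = r + 2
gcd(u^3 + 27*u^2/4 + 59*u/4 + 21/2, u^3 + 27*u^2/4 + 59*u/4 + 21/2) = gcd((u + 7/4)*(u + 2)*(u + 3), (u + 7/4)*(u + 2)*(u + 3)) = u^3 + 27*u^2/4 + 59*u/4 + 21/2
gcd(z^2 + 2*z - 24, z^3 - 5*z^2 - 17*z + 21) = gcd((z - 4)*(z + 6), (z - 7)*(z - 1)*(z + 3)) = 1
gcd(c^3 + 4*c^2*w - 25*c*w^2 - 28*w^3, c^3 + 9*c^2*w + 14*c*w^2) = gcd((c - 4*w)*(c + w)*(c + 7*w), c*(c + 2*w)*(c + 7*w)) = c + 7*w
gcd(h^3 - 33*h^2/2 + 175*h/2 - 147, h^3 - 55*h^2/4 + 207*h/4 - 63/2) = h^2 - 13*h + 42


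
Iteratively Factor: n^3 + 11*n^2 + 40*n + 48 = (n + 3)*(n^2 + 8*n + 16) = (n + 3)*(n + 4)*(n + 4)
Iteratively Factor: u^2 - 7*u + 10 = (u - 5)*(u - 2)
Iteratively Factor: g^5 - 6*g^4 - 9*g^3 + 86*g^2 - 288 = (g + 3)*(g^4 - 9*g^3 + 18*g^2 + 32*g - 96) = (g - 4)*(g + 3)*(g^3 - 5*g^2 - 2*g + 24) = (g - 4)^2*(g + 3)*(g^2 - g - 6) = (g - 4)^2*(g + 2)*(g + 3)*(g - 3)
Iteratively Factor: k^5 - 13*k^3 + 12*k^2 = (k - 1)*(k^4 + k^3 - 12*k^2) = (k - 1)*(k + 4)*(k^3 - 3*k^2) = k*(k - 1)*(k + 4)*(k^2 - 3*k) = k*(k - 3)*(k - 1)*(k + 4)*(k)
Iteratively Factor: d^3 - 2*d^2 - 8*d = (d)*(d^2 - 2*d - 8) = d*(d + 2)*(d - 4)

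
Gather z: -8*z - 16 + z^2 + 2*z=z^2 - 6*z - 16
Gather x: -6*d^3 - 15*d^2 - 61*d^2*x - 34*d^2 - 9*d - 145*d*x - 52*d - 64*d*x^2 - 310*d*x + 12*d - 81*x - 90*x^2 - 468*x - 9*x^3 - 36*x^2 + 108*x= -6*d^3 - 49*d^2 - 49*d - 9*x^3 + x^2*(-64*d - 126) + x*(-61*d^2 - 455*d - 441)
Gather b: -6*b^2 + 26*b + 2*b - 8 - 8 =-6*b^2 + 28*b - 16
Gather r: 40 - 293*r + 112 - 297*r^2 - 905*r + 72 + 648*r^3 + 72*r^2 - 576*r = 648*r^3 - 225*r^2 - 1774*r + 224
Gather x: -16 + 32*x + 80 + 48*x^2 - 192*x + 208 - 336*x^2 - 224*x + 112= -288*x^2 - 384*x + 384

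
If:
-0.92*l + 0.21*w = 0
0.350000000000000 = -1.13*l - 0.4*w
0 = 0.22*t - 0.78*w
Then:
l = -0.12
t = -1.89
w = -0.53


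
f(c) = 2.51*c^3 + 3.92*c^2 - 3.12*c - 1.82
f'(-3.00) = 41.13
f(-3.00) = -24.95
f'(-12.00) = 987.12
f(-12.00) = -3737.18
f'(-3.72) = 71.92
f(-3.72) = -65.18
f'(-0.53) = -5.16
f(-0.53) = 0.56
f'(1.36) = 21.47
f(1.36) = 7.50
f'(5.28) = 248.20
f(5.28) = 460.46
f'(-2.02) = 11.77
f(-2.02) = -0.21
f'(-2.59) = 27.09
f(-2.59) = -11.05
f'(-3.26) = 51.35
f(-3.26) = -36.95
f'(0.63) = 4.81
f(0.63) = -1.60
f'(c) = 7.53*c^2 + 7.84*c - 3.12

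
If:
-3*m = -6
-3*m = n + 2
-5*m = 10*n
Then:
No Solution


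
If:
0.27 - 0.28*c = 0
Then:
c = 0.96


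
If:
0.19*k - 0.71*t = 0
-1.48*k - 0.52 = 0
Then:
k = -0.35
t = -0.09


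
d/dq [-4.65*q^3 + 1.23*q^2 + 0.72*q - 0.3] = -13.95*q^2 + 2.46*q + 0.72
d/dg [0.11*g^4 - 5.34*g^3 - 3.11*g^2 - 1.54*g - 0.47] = 0.44*g^3 - 16.02*g^2 - 6.22*g - 1.54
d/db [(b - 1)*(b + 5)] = 2*b + 4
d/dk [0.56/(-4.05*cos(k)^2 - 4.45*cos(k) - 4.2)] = -(4.536*cos(k) + 2.492)*sin(k)/(4.05*cos(k)^2 + 4.45*cos(k) + 4.2)^2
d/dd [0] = 0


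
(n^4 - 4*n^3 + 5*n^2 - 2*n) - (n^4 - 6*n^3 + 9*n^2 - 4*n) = 2*n^3 - 4*n^2 + 2*n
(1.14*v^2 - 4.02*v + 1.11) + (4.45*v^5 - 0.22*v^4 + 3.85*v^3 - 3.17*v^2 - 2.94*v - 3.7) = 4.45*v^5 - 0.22*v^4 + 3.85*v^3 - 2.03*v^2 - 6.96*v - 2.59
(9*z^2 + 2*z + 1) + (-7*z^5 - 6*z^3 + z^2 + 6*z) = -7*z^5 - 6*z^3 + 10*z^2 + 8*z + 1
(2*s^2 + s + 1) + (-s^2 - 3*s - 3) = s^2 - 2*s - 2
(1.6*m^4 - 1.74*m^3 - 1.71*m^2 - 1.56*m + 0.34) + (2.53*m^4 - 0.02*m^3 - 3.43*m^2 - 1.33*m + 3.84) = 4.13*m^4 - 1.76*m^3 - 5.14*m^2 - 2.89*m + 4.18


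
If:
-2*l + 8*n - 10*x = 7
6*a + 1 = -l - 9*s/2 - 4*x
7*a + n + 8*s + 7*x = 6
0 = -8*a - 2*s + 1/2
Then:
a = 29*x/88 - 117/704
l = -x/22 - 725/176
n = 109*x/88 - 109/704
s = 161/176 - 29*x/22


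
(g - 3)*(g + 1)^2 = g^3 - g^2 - 5*g - 3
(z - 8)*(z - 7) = z^2 - 15*z + 56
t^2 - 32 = (t - 4*sqrt(2))*(t + 4*sqrt(2))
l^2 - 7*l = l*(l - 7)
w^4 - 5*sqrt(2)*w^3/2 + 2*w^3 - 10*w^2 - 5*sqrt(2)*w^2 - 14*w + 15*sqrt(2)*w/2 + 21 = (w - 1)*(w + 3)*(w - 7*sqrt(2)/2)*(w + sqrt(2))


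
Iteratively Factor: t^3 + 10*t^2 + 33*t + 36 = (t + 4)*(t^2 + 6*t + 9) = (t + 3)*(t + 4)*(t + 3)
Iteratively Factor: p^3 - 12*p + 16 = (p - 2)*(p^2 + 2*p - 8) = (p - 2)^2*(p + 4)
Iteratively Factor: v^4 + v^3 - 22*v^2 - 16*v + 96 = (v + 4)*(v^3 - 3*v^2 - 10*v + 24) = (v - 4)*(v + 4)*(v^2 + v - 6) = (v - 4)*(v + 3)*(v + 4)*(v - 2)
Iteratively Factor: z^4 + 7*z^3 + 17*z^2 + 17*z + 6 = (z + 3)*(z^3 + 4*z^2 + 5*z + 2) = (z + 2)*(z + 3)*(z^2 + 2*z + 1) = (z + 1)*(z + 2)*(z + 3)*(z + 1)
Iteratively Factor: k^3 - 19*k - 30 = (k + 2)*(k^2 - 2*k - 15) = (k - 5)*(k + 2)*(k + 3)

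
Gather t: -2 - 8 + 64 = 54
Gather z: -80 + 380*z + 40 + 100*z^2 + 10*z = 100*z^2 + 390*z - 40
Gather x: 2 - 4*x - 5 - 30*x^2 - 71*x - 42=-30*x^2 - 75*x - 45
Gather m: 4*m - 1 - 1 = 4*m - 2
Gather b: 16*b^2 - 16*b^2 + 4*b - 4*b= 0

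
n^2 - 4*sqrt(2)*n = n*(n - 4*sqrt(2))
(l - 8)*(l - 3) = l^2 - 11*l + 24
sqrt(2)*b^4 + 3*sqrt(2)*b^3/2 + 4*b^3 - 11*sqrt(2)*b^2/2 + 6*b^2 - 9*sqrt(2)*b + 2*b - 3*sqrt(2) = (b + 1/2)*(b - sqrt(2))*(b + 3*sqrt(2))*(sqrt(2)*b + sqrt(2))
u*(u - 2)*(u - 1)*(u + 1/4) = u^4 - 11*u^3/4 + 5*u^2/4 + u/2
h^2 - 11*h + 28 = (h - 7)*(h - 4)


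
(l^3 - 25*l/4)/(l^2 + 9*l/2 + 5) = l*(2*l - 5)/(2*(l + 2))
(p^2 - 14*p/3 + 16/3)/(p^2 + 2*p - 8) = (p - 8/3)/(p + 4)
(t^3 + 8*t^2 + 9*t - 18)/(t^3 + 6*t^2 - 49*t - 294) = (t^2 + 2*t - 3)/(t^2 - 49)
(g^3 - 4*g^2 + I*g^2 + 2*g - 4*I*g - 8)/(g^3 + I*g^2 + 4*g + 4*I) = (g^2 - g*(4 + I) + 4*I)/(g^2 - I*g + 2)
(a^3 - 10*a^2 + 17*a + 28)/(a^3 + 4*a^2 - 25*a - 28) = (a - 7)/(a + 7)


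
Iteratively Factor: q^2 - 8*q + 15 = (q - 3)*(q - 5)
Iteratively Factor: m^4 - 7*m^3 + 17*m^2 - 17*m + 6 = (m - 1)*(m^3 - 6*m^2 + 11*m - 6) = (m - 3)*(m - 1)*(m^2 - 3*m + 2) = (m - 3)*(m - 1)^2*(m - 2)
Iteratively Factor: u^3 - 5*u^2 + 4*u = (u - 1)*(u^2 - 4*u) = (u - 4)*(u - 1)*(u)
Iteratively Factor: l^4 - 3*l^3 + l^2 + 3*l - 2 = (l + 1)*(l^3 - 4*l^2 + 5*l - 2) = (l - 1)*(l + 1)*(l^2 - 3*l + 2) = (l - 1)^2*(l + 1)*(l - 2)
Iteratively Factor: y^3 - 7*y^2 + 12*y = (y - 3)*(y^2 - 4*y) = (y - 4)*(y - 3)*(y)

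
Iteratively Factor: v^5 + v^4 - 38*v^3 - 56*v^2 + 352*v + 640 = (v + 2)*(v^4 - v^3 - 36*v^2 + 16*v + 320) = (v + 2)*(v + 4)*(v^3 - 5*v^2 - 16*v + 80) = (v + 2)*(v + 4)^2*(v^2 - 9*v + 20) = (v - 4)*(v + 2)*(v + 4)^2*(v - 5)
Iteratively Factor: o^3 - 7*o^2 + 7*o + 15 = (o + 1)*(o^2 - 8*o + 15) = (o - 3)*(o + 1)*(o - 5)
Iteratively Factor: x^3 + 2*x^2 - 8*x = (x + 4)*(x^2 - 2*x) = x*(x + 4)*(x - 2)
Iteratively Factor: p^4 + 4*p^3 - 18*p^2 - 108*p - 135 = (p + 3)*(p^3 + p^2 - 21*p - 45) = (p - 5)*(p + 3)*(p^2 + 6*p + 9) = (p - 5)*(p + 3)^2*(p + 3)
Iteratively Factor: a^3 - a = (a + 1)*(a^2 - a) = a*(a + 1)*(a - 1)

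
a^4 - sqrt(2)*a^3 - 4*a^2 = a^2*(a - 2*sqrt(2))*(a + sqrt(2))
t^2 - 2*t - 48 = (t - 8)*(t + 6)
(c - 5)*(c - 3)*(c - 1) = c^3 - 9*c^2 + 23*c - 15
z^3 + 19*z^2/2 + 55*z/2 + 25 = (z + 2)*(z + 5/2)*(z + 5)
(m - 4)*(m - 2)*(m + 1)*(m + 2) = m^4 - 3*m^3 - 8*m^2 + 12*m + 16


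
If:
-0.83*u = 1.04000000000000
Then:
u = -1.25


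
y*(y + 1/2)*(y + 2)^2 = y^4 + 9*y^3/2 + 6*y^2 + 2*y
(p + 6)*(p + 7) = p^2 + 13*p + 42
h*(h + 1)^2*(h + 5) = h^4 + 7*h^3 + 11*h^2 + 5*h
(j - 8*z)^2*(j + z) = j^3 - 15*j^2*z + 48*j*z^2 + 64*z^3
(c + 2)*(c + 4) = c^2 + 6*c + 8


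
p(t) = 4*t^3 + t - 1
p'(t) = 12*t^2 + 1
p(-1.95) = -32.61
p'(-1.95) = 46.63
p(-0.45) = -1.81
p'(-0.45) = 3.43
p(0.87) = 2.50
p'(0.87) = 10.08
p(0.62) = 0.57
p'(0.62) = 5.61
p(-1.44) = -14.38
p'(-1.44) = 25.88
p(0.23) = -0.72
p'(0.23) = 1.63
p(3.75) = 213.69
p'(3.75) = 169.75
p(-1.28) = -10.67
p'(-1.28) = 20.66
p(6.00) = 869.00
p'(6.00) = 433.00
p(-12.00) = -6925.00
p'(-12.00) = 1729.00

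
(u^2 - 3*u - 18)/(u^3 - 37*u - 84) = (u - 6)/(u^2 - 3*u - 28)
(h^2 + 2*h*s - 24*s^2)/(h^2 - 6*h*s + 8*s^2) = (-h - 6*s)/(-h + 2*s)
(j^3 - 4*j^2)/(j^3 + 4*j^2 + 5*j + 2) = j^2*(j - 4)/(j^3 + 4*j^2 + 5*j + 2)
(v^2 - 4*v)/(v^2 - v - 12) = v/(v + 3)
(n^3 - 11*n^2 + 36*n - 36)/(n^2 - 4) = (n^2 - 9*n + 18)/(n + 2)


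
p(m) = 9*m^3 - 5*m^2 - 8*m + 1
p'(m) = 27*m^2 - 10*m - 8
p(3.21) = 221.48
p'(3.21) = 238.11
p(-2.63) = -176.27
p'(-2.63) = 205.06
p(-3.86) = -560.23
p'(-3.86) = 432.89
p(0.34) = -1.94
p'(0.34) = -8.28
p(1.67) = 15.61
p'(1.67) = 50.60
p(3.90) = 427.62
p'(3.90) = 363.67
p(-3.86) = -560.23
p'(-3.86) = 432.89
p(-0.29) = 2.68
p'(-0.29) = -2.83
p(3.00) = 175.00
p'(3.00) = 205.00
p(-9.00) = -6893.00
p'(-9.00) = 2269.00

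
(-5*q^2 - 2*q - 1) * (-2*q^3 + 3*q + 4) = 10*q^5 + 4*q^4 - 13*q^3 - 26*q^2 - 11*q - 4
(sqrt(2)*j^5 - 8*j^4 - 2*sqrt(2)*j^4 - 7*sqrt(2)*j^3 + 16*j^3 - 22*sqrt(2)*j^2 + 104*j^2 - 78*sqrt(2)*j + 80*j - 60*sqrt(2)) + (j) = sqrt(2)*j^5 - 8*j^4 - 2*sqrt(2)*j^4 - 7*sqrt(2)*j^3 + 16*j^3 - 22*sqrt(2)*j^2 + 104*j^2 - 78*sqrt(2)*j + 81*j - 60*sqrt(2)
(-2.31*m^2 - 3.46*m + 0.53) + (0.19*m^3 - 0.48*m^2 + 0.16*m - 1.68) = 0.19*m^3 - 2.79*m^2 - 3.3*m - 1.15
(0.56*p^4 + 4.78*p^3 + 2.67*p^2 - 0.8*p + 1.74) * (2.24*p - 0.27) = 1.2544*p^5 + 10.556*p^4 + 4.6902*p^3 - 2.5129*p^2 + 4.1136*p - 0.4698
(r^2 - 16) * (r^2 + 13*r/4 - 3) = r^4 + 13*r^3/4 - 19*r^2 - 52*r + 48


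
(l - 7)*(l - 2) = l^2 - 9*l + 14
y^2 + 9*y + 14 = (y + 2)*(y + 7)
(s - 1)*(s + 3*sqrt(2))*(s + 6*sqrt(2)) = s^3 - s^2 + 9*sqrt(2)*s^2 - 9*sqrt(2)*s + 36*s - 36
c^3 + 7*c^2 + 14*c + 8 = (c + 1)*(c + 2)*(c + 4)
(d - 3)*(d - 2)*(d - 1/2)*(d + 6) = d^4 + d^3/2 - 49*d^2/2 + 48*d - 18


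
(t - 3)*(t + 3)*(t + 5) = t^3 + 5*t^2 - 9*t - 45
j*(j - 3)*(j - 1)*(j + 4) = j^4 - 13*j^2 + 12*j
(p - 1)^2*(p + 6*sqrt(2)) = p^3 - 2*p^2 + 6*sqrt(2)*p^2 - 12*sqrt(2)*p + p + 6*sqrt(2)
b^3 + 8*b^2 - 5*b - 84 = (b - 3)*(b + 4)*(b + 7)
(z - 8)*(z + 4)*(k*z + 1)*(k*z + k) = k^2*z^4 - 3*k^2*z^3 - 36*k^2*z^2 - 32*k^2*z + k*z^3 - 3*k*z^2 - 36*k*z - 32*k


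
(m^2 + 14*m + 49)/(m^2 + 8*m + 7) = (m + 7)/(m + 1)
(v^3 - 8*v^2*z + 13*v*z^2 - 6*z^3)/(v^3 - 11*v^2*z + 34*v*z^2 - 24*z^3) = (-v + z)/(-v + 4*z)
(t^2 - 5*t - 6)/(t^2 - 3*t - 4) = (t - 6)/(t - 4)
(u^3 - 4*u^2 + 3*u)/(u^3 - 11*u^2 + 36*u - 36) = u*(u - 1)/(u^2 - 8*u + 12)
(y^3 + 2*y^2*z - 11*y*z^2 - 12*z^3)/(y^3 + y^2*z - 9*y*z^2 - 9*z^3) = (y + 4*z)/(y + 3*z)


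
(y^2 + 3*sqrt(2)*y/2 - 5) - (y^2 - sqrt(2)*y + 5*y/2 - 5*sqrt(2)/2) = -5*y/2 + 5*sqrt(2)*y/2 - 5 + 5*sqrt(2)/2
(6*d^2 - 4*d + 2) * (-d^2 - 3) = -6*d^4 + 4*d^3 - 20*d^2 + 12*d - 6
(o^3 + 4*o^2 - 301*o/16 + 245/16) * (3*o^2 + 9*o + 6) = 3*o^5 + 21*o^4 - 231*o^3/16 - 795*o^2/8 + 399*o/16 + 735/8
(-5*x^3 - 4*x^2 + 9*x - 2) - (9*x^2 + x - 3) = -5*x^3 - 13*x^2 + 8*x + 1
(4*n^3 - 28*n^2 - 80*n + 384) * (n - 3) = 4*n^4 - 40*n^3 + 4*n^2 + 624*n - 1152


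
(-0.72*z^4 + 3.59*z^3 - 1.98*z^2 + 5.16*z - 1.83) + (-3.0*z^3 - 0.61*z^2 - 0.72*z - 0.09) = -0.72*z^4 + 0.59*z^3 - 2.59*z^2 + 4.44*z - 1.92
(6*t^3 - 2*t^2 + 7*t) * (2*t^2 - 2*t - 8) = 12*t^5 - 16*t^4 - 30*t^3 + 2*t^2 - 56*t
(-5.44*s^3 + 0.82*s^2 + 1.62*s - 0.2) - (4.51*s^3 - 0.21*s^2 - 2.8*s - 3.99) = -9.95*s^3 + 1.03*s^2 + 4.42*s + 3.79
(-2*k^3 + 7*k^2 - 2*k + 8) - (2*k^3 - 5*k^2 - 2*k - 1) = -4*k^3 + 12*k^2 + 9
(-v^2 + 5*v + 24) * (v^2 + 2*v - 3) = -v^4 + 3*v^3 + 37*v^2 + 33*v - 72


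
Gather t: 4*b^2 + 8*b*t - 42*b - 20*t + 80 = 4*b^2 - 42*b + t*(8*b - 20) + 80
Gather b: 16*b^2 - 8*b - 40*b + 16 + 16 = 16*b^2 - 48*b + 32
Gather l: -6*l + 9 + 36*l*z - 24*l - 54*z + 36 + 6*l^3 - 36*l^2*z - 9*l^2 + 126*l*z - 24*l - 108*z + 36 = 6*l^3 + l^2*(-36*z - 9) + l*(162*z - 54) - 162*z + 81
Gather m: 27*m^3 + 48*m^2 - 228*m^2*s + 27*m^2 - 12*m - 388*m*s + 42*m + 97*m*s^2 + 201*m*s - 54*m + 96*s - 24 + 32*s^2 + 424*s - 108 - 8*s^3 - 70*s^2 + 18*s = 27*m^3 + m^2*(75 - 228*s) + m*(97*s^2 - 187*s - 24) - 8*s^3 - 38*s^2 + 538*s - 132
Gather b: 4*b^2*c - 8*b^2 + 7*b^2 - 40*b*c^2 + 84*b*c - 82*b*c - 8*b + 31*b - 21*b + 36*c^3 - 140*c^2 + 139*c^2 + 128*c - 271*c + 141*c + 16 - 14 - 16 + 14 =b^2*(4*c - 1) + b*(-40*c^2 + 2*c + 2) + 36*c^3 - c^2 - 2*c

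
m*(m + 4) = m^2 + 4*m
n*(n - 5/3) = n^2 - 5*n/3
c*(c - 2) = c^2 - 2*c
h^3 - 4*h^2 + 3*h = h*(h - 3)*(h - 1)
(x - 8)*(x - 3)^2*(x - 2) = x^4 - 16*x^3 + 85*x^2 - 186*x + 144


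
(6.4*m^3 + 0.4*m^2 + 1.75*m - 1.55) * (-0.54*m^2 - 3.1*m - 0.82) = -3.456*m^5 - 20.056*m^4 - 7.433*m^3 - 4.916*m^2 + 3.37*m + 1.271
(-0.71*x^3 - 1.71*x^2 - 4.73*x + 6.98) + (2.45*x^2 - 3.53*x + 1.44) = -0.71*x^3 + 0.74*x^2 - 8.26*x + 8.42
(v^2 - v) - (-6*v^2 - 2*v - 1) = 7*v^2 + v + 1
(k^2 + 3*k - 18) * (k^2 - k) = k^4 + 2*k^3 - 21*k^2 + 18*k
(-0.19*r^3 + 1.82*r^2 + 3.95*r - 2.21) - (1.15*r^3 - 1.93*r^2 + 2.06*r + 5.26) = -1.34*r^3 + 3.75*r^2 + 1.89*r - 7.47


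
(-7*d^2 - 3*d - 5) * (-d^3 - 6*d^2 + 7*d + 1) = 7*d^5 + 45*d^4 - 26*d^3 + 2*d^2 - 38*d - 5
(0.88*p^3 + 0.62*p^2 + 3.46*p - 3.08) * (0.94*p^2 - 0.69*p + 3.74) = 0.8272*p^5 - 0.0244*p^4 + 6.1158*p^3 - 2.9638*p^2 + 15.0656*p - 11.5192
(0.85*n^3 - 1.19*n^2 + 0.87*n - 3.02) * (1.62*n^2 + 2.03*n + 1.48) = 1.377*n^5 - 0.2023*n^4 + 0.2517*n^3 - 4.8875*n^2 - 4.843*n - 4.4696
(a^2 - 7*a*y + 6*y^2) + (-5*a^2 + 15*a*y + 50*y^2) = -4*a^2 + 8*a*y + 56*y^2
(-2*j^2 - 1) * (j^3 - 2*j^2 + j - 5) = -2*j^5 + 4*j^4 - 3*j^3 + 12*j^2 - j + 5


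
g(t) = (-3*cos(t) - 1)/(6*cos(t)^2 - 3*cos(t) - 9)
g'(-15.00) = 1.55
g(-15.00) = -0.39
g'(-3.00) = 187.89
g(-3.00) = -13.18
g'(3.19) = 4701.81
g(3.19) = -113.68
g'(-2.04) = 0.48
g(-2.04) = -0.06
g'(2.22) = -0.75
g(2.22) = -0.16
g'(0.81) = -0.44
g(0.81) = 0.37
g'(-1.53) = 0.30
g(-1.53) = 0.12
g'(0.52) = -0.47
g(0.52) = 0.51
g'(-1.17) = 0.34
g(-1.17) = 0.23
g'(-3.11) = 16913.77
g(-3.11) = -267.05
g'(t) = (12*sin(t)*cos(t) - 3*sin(t))*(-3*cos(t) - 1)/(6*cos(t)^2 - 3*cos(t) - 9)^2 + 3*sin(t)/(6*cos(t)^2 - 3*cos(t) - 9)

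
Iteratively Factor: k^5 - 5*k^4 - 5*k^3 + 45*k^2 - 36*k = (k + 3)*(k^4 - 8*k^3 + 19*k^2 - 12*k) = (k - 3)*(k + 3)*(k^3 - 5*k^2 + 4*k) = (k - 3)*(k - 1)*(k + 3)*(k^2 - 4*k) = (k - 4)*(k - 3)*(k - 1)*(k + 3)*(k)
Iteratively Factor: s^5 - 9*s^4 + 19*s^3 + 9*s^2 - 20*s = (s - 1)*(s^4 - 8*s^3 + 11*s^2 + 20*s) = (s - 4)*(s - 1)*(s^3 - 4*s^2 - 5*s) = s*(s - 4)*(s - 1)*(s^2 - 4*s - 5) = s*(s - 4)*(s - 1)*(s + 1)*(s - 5)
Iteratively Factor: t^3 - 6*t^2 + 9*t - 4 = (t - 1)*(t^2 - 5*t + 4) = (t - 1)^2*(t - 4)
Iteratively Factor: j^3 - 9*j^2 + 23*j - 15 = (j - 3)*(j^2 - 6*j + 5) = (j - 3)*(j - 1)*(j - 5)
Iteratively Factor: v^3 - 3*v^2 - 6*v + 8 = (v - 4)*(v^2 + v - 2) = (v - 4)*(v + 2)*(v - 1)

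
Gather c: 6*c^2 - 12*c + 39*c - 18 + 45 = 6*c^2 + 27*c + 27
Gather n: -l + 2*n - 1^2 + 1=-l + 2*n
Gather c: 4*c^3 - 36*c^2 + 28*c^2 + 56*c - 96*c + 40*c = 4*c^3 - 8*c^2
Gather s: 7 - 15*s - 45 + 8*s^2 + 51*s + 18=8*s^2 + 36*s - 20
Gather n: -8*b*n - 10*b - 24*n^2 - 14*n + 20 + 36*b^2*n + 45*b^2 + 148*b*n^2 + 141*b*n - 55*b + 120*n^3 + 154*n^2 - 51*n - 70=45*b^2 - 65*b + 120*n^3 + n^2*(148*b + 130) + n*(36*b^2 + 133*b - 65) - 50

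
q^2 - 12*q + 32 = (q - 8)*(q - 4)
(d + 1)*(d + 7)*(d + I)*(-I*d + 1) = -I*d^4 + 2*d^3 - 8*I*d^3 + 16*d^2 - 6*I*d^2 + 14*d + 8*I*d + 7*I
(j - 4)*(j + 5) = j^2 + j - 20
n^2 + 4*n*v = n*(n + 4*v)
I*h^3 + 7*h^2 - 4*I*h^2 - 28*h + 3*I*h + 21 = (h - 3)*(h - 7*I)*(I*h - I)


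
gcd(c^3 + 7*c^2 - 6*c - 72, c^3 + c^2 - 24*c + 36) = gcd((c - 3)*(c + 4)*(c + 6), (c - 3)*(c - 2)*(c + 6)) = c^2 + 3*c - 18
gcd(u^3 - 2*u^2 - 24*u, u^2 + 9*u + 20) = u + 4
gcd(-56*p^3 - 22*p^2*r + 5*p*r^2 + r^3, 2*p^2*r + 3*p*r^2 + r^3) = 2*p + r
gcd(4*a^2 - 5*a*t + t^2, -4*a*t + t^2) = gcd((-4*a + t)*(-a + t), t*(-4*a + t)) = -4*a + t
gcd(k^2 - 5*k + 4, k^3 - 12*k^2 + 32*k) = k - 4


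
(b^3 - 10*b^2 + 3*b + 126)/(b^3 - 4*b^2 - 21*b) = (b - 6)/b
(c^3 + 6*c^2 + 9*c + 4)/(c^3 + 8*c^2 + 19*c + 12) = (c + 1)/(c + 3)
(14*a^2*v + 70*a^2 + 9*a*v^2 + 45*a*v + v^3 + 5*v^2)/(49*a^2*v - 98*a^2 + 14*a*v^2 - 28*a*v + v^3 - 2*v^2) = (2*a*v + 10*a + v^2 + 5*v)/(7*a*v - 14*a + v^2 - 2*v)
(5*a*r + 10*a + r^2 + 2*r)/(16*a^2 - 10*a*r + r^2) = (5*a*r + 10*a + r^2 + 2*r)/(16*a^2 - 10*a*r + r^2)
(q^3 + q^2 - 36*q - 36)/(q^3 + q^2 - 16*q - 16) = (q^2 - 36)/(q^2 - 16)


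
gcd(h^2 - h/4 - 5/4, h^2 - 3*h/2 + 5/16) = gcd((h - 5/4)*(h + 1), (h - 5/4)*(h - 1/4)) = h - 5/4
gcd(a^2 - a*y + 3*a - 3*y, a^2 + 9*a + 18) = a + 3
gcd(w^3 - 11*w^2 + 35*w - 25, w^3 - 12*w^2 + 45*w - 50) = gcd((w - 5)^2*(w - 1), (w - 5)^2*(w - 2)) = w^2 - 10*w + 25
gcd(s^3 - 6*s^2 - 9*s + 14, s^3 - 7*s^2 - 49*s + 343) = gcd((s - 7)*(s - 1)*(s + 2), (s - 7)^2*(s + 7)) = s - 7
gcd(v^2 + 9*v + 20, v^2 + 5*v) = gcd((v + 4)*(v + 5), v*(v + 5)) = v + 5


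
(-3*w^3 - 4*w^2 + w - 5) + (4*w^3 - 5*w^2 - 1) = w^3 - 9*w^2 + w - 6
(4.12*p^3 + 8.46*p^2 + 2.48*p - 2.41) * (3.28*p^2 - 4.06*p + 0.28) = 13.5136*p^5 + 11.0216*p^4 - 25.0596*p^3 - 15.6048*p^2 + 10.479*p - 0.6748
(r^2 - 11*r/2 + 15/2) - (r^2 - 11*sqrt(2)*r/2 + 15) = -11*r/2 + 11*sqrt(2)*r/2 - 15/2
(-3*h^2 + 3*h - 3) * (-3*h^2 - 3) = 9*h^4 - 9*h^3 + 18*h^2 - 9*h + 9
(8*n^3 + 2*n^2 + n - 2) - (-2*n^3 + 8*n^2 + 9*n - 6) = 10*n^3 - 6*n^2 - 8*n + 4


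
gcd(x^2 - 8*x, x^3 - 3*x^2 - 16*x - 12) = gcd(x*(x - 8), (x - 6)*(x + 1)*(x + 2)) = 1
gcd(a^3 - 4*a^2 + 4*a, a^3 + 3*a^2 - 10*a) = a^2 - 2*a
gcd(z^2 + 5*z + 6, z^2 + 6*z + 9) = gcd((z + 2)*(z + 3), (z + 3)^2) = z + 3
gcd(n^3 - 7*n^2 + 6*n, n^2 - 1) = n - 1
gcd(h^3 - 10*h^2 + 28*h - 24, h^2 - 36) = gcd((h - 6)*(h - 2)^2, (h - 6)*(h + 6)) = h - 6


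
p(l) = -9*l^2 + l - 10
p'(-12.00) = 217.00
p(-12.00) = -1318.00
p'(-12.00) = 217.00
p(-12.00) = -1318.00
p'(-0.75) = 14.50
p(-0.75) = -15.81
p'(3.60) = -63.80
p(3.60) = -123.04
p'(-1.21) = 22.78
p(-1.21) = -24.39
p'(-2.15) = 39.70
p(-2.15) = -53.75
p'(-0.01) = 1.18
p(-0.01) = -10.01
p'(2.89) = -51.02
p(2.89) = -82.28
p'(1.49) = -25.82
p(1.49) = -28.49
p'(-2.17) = 40.06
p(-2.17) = -54.55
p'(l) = 1 - 18*l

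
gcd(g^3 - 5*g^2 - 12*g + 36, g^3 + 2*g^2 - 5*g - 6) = g^2 + g - 6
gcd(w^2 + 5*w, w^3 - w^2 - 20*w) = w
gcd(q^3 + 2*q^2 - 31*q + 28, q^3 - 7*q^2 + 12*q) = q - 4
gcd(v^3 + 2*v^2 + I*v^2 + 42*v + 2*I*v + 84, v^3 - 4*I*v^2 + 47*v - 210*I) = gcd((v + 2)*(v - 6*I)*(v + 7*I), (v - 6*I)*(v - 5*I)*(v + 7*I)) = v^2 + I*v + 42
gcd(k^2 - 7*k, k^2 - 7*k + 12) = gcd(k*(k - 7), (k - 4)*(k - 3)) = 1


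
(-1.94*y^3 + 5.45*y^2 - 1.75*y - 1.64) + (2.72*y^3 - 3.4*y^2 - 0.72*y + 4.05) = 0.78*y^3 + 2.05*y^2 - 2.47*y + 2.41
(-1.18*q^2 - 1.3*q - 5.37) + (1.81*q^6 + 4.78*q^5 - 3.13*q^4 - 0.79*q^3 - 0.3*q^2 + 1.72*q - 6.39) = 1.81*q^6 + 4.78*q^5 - 3.13*q^4 - 0.79*q^3 - 1.48*q^2 + 0.42*q - 11.76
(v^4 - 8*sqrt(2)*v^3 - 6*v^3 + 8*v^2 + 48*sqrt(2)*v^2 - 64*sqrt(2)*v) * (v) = v^5 - 8*sqrt(2)*v^4 - 6*v^4 + 8*v^3 + 48*sqrt(2)*v^3 - 64*sqrt(2)*v^2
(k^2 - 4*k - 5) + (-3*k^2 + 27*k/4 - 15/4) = -2*k^2 + 11*k/4 - 35/4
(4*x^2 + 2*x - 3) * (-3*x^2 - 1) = -12*x^4 - 6*x^3 + 5*x^2 - 2*x + 3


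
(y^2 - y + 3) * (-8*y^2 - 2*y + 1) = -8*y^4 + 6*y^3 - 21*y^2 - 7*y + 3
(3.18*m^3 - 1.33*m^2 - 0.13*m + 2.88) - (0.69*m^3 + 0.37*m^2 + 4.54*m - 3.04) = 2.49*m^3 - 1.7*m^2 - 4.67*m + 5.92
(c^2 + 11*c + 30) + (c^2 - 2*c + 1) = 2*c^2 + 9*c + 31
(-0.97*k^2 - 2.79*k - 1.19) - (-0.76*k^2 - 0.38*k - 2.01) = -0.21*k^2 - 2.41*k + 0.82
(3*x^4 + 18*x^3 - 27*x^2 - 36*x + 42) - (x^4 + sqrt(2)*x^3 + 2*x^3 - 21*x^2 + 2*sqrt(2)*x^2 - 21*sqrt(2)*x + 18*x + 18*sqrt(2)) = 2*x^4 - sqrt(2)*x^3 + 16*x^3 - 6*x^2 - 2*sqrt(2)*x^2 - 54*x + 21*sqrt(2)*x - 18*sqrt(2) + 42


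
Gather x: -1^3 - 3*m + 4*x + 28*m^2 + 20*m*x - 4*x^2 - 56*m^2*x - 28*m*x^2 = 28*m^2 - 3*m + x^2*(-28*m - 4) + x*(-56*m^2 + 20*m + 4) - 1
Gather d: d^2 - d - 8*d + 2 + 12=d^2 - 9*d + 14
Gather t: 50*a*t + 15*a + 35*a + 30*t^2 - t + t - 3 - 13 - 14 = 50*a*t + 50*a + 30*t^2 - 30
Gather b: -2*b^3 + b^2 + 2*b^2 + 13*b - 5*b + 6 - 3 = -2*b^3 + 3*b^2 + 8*b + 3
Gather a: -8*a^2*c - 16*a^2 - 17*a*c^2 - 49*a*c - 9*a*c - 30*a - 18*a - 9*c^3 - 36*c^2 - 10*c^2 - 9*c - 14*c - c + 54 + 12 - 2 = a^2*(-8*c - 16) + a*(-17*c^2 - 58*c - 48) - 9*c^3 - 46*c^2 - 24*c + 64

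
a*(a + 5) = a^2 + 5*a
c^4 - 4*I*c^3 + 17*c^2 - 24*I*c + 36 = (c - 6*I)*(c - 2*I)*(c + I)*(c + 3*I)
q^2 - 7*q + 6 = (q - 6)*(q - 1)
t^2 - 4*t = t*(t - 4)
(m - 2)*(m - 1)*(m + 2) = m^3 - m^2 - 4*m + 4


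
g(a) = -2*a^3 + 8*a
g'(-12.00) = -856.00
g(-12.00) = 3360.00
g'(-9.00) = -478.00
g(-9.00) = 1386.00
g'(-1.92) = -14.12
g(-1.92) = -1.20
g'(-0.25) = 7.62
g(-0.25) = -1.97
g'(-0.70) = 5.06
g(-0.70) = -4.91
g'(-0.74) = 4.71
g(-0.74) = -5.11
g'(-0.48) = 6.62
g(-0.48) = -3.62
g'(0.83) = 3.87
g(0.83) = 5.50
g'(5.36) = -164.38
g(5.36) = -265.10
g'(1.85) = -12.54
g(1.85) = 2.14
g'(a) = 8 - 6*a^2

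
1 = 1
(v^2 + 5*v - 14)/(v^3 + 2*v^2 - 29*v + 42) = 1/(v - 3)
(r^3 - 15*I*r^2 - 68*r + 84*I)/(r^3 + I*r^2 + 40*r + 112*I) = (r^2 - 8*I*r - 12)/(r^2 + 8*I*r - 16)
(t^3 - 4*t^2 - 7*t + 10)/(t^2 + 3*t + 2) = (t^2 - 6*t + 5)/(t + 1)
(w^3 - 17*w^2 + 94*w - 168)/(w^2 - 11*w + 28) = w - 6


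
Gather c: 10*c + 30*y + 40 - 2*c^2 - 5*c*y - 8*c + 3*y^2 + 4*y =-2*c^2 + c*(2 - 5*y) + 3*y^2 + 34*y + 40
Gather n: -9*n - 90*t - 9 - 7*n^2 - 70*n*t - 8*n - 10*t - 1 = -7*n^2 + n*(-70*t - 17) - 100*t - 10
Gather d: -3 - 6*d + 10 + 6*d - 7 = 0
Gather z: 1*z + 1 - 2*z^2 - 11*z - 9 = -2*z^2 - 10*z - 8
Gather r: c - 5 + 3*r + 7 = c + 3*r + 2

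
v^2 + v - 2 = (v - 1)*(v + 2)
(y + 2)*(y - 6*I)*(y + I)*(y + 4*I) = y^4 + 2*y^3 - I*y^3 + 26*y^2 - 2*I*y^2 + 52*y + 24*I*y + 48*I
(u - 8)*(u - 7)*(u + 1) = u^3 - 14*u^2 + 41*u + 56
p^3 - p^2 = p^2*(p - 1)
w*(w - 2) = w^2 - 2*w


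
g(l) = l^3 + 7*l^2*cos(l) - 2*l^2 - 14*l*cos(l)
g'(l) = -7*l^2*sin(l) + 3*l^2 + 14*l*sin(l) + 14*l*cos(l) - 4*l - 14*cos(l)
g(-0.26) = 3.82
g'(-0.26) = -14.75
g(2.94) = -10.83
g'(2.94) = -16.31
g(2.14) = -0.49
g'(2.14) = -5.19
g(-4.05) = -204.72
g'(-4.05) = -26.36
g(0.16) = -2.08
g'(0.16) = -11.84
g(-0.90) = 9.01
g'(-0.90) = 3.81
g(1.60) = -0.89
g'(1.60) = 5.51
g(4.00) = -4.60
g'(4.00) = 46.93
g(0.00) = 0.00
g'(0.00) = -14.00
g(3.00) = -11.79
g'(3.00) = -15.68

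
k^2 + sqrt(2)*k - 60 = (k - 5*sqrt(2))*(k + 6*sqrt(2))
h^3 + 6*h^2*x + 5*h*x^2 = h*(h + x)*(h + 5*x)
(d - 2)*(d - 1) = d^2 - 3*d + 2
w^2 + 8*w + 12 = (w + 2)*(w + 6)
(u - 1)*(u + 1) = u^2 - 1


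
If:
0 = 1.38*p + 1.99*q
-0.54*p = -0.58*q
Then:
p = 0.00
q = 0.00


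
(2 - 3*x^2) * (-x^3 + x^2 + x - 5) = 3*x^5 - 3*x^4 - 5*x^3 + 17*x^2 + 2*x - 10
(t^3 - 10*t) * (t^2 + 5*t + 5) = t^5 + 5*t^4 - 5*t^3 - 50*t^2 - 50*t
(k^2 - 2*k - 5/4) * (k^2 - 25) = k^4 - 2*k^3 - 105*k^2/4 + 50*k + 125/4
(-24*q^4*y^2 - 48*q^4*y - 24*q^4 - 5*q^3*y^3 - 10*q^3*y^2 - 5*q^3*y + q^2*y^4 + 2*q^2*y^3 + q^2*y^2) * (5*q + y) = -120*q^5*y^2 - 240*q^5*y - 120*q^5 - 49*q^4*y^3 - 98*q^4*y^2 - 49*q^4*y + q^2*y^5 + 2*q^2*y^4 + q^2*y^3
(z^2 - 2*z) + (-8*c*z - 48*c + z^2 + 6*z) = -8*c*z - 48*c + 2*z^2 + 4*z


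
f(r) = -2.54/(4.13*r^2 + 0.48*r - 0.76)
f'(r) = -2.54*(-8.26*r - 0.48)/(4.13*r^2 + 0.48*r - 0.76)^2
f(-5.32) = -0.02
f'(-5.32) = -0.01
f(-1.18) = -0.57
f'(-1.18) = -1.20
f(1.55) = -0.26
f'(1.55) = 0.34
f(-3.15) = -0.07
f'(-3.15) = -0.04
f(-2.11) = -0.15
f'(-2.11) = -0.16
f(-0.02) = 3.31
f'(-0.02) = 1.36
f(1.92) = -0.17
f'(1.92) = 0.18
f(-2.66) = -0.09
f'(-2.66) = -0.07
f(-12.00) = -0.00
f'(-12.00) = -0.00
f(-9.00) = -0.01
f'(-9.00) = -0.00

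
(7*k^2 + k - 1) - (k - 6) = 7*k^2 + 5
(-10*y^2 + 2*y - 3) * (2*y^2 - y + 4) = -20*y^4 + 14*y^3 - 48*y^2 + 11*y - 12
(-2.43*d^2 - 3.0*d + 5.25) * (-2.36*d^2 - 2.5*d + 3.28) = 5.7348*d^4 + 13.155*d^3 - 12.8604*d^2 - 22.965*d + 17.22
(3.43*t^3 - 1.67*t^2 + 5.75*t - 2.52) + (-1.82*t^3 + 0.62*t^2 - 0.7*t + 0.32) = 1.61*t^3 - 1.05*t^2 + 5.05*t - 2.2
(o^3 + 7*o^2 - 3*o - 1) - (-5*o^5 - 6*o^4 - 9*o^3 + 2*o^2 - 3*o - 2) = 5*o^5 + 6*o^4 + 10*o^3 + 5*o^2 + 1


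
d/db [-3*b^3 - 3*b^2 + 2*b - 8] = -9*b^2 - 6*b + 2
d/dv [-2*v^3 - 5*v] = -6*v^2 - 5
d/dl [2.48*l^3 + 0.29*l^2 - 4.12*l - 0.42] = 7.44*l^2 + 0.58*l - 4.12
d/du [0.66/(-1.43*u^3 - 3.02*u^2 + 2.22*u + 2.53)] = (2.8314*u^2 + 3.9864*u - 1.4652)/(1.43*u^3 + 3.02*u^2 - 2.22*u - 2.53)^2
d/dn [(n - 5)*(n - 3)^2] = (n - 3)*(3*n - 13)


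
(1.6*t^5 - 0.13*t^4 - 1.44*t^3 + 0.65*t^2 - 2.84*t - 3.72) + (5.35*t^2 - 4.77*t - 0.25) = 1.6*t^5 - 0.13*t^4 - 1.44*t^3 + 6.0*t^2 - 7.61*t - 3.97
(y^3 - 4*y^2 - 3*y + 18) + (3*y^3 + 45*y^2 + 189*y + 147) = 4*y^3 + 41*y^2 + 186*y + 165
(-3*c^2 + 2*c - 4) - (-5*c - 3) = -3*c^2 + 7*c - 1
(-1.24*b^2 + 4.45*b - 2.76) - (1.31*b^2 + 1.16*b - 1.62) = -2.55*b^2 + 3.29*b - 1.14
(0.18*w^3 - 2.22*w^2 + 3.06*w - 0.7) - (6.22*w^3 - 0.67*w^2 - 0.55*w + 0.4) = -6.04*w^3 - 1.55*w^2 + 3.61*w - 1.1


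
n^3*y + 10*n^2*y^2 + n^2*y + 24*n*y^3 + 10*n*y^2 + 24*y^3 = (n + 4*y)*(n + 6*y)*(n*y + y)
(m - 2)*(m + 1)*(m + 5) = m^3 + 4*m^2 - 7*m - 10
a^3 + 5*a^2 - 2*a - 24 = (a - 2)*(a + 3)*(a + 4)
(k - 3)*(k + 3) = k^2 - 9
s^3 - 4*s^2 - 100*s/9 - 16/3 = (s - 6)*(s + 2/3)*(s + 4/3)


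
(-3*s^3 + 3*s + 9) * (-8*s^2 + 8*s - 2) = 24*s^5 - 24*s^4 - 18*s^3 - 48*s^2 + 66*s - 18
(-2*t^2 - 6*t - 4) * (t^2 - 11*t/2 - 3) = -2*t^4 + 5*t^3 + 35*t^2 + 40*t + 12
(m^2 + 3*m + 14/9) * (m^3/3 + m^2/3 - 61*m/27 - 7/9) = m^5/3 + 4*m^4/3 - 20*m^3/27 - 190*m^2/27 - 1421*m/243 - 98/81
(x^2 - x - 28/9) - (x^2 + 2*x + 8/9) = -3*x - 4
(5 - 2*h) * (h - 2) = -2*h^2 + 9*h - 10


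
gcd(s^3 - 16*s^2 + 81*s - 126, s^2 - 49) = s - 7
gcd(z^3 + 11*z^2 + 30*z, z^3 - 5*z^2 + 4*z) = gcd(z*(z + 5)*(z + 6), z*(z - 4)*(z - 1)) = z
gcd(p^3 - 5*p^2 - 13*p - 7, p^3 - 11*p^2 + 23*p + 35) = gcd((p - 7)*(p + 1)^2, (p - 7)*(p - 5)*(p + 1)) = p^2 - 6*p - 7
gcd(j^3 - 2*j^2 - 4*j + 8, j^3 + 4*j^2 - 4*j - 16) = j^2 - 4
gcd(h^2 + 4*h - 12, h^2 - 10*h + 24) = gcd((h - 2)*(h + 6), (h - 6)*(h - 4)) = 1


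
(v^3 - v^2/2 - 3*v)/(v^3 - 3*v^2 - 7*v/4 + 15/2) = 2*v/(2*v - 5)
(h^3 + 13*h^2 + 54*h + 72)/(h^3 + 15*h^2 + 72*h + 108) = (h + 4)/(h + 6)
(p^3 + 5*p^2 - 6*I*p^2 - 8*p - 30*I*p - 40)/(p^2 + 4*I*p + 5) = (p^3 + p^2*(5 - 6*I) + p*(-8 - 30*I) - 40)/(p^2 + 4*I*p + 5)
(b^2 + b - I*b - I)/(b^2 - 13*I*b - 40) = (-b^2 - b + I*b + I)/(-b^2 + 13*I*b + 40)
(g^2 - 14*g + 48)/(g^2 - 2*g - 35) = (-g^2 + 14*g - 48)/(-g^2 + 2*g + 35)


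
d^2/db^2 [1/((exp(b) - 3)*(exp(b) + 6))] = (4*exp(3*b) + 9*exp(2*b) + 81*exp(b) + 54)*exp(b)/(exp(6*b) + 9*exp(5*b) - 27*exp(4*b) - 297*exp(3*b) + 486*exp(2*b) + 2916*exp(b) - 5832)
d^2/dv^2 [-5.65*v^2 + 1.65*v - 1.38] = -11.3000000000000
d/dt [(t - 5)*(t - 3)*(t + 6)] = 3*t^2 - 4*t - 33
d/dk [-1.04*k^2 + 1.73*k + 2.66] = 1.73 - 2.08*k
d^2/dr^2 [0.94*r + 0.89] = 0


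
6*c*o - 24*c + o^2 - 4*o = (6*c + o)*(o - 4)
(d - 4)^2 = d^2 - 8*d + 16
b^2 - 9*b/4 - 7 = (b - 4)*(b + 7/4)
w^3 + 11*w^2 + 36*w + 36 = (w + 2)*(w + 3)*(w + 6)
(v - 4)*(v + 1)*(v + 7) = v^3 + 4*v^2 - 25*v - 28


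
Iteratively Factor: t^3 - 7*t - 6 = (t - 3)*(t^2 + 3*t + 2) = (t - 3)*(t + 1)*(t + 2)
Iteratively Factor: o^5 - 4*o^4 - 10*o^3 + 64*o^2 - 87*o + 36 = (o - 3)*(o^4 - o^3 - 13*o^2 + 25*o - 12) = (o - 3)*(o + 4)*(o^3 - 5*o^2 + 7*o - 3) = (o - 3)*(o - 1)*(o + 4)*(o^2 - 4*o + 3) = (o - 3)^2*(o - 1)*(o + 4)*(o - 1)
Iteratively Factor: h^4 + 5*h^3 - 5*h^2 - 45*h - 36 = (h + 4)*(h^3 + h^2 - 9*h - 9) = (h + 3)*(h + 4)*(h^2 - 2*h - 3) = (h + 1)*(h + 3)*(h + 4)*(h - 3)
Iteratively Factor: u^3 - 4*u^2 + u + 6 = (u + 1)*(u^2 - 5*u + 6) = (u - 2)*(u + 1)*(u - 3)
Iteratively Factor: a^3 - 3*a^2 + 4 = (a - 2)*(a^2 - a - 2) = (a - 2)^2*(a + 1)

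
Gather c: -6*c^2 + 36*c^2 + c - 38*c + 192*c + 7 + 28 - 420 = 30*c^2 + 155*c - 385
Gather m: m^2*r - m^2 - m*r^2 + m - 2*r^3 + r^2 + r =m^2*(r - 1) + m*(1 - r^2) - 2*r^3 + r^2 + r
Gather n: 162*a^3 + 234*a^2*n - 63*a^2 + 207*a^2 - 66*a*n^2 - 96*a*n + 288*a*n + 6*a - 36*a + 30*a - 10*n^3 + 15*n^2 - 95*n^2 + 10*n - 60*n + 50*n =162*a^3 + 144*a^2 - 10*n^3 + n^2*(-66*a - 80) + n*(234*a^2 + 192*a)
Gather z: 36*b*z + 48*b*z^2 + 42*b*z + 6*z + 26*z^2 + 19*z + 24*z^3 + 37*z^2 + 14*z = 24*z^3 + z^2*(48*b + 63) + z*(78*b + 39)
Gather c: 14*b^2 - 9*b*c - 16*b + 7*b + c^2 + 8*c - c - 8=14*b^2 - 9*b + c^2 + c*(7 - 9*b) - 8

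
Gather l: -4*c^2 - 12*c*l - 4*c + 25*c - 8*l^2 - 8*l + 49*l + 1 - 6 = -4*c^2 + 21*c - 8*l^2 + l*(41 - 12*c) - 5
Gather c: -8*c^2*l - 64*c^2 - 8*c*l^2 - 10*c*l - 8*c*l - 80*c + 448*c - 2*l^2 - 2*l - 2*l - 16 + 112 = c^2*(-8*l - 64) + c*(-8*l^2 - 18*l + 368) - 2*l^2 - 4*l + 96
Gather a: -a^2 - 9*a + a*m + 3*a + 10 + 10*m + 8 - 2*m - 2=-a^2 + a*(m - 6) + 8*m + 16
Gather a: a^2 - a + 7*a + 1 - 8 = a^2 + 6*a - 7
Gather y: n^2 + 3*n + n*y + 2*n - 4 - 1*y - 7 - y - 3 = n^2 + 5*n + y*(n - 2) - 14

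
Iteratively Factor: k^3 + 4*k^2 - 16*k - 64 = (k - 4)*(k^2 + 8*k + 16) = (k - 4)*(k + 4)*(k + 4)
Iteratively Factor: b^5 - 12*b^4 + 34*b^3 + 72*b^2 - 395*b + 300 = (b - 4)*(b^4 - 8*b^3 + 2*b^2 + 80*b - 75) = (b - 5)*(b - 4)*(b^3 - 3*b^2 - 13*b + 15) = (b - 5)^2*(b - 4)*(b^2 + 2*b - 3) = (b - 5)^2*(b - 4)*(b - 1)*(b + 3)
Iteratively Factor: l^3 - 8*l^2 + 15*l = (l - 5)*(l^2 - 3*l) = l*(l - 5)*(l - 3)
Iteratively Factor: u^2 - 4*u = (u)*(u - 4)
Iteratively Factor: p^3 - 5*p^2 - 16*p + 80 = (p + 4)*(p^2 - 9*p + 20) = (p - 5)*(p + 4)*(p - 4)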